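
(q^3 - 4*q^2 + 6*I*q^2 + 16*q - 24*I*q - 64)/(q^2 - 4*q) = q + 6*I + 16/q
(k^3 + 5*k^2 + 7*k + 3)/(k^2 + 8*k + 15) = (k^2 + 2*k + 1)/(k + 5)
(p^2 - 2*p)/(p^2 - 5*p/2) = 2*(p - 2)/(2*p - 5)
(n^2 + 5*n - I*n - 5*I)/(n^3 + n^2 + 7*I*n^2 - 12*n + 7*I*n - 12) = (n^2 + n*(5 - I) - 5*I)/(n^3 + n^2*(1 + 7*I) + n*(-12 + 7*I) - 12)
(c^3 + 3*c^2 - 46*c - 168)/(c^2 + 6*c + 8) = (c^2 - c - 42)/(c + 2)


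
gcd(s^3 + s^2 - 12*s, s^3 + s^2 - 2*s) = s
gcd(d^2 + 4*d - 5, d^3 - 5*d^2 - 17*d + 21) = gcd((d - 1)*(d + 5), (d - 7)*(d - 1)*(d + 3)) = d - 1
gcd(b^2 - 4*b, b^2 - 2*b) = b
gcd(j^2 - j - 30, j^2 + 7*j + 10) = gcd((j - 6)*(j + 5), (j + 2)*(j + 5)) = j + 5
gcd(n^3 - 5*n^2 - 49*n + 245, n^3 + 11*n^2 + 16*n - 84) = n + 7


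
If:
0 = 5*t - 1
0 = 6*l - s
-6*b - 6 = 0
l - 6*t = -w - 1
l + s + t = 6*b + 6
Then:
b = -1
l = -1/35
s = -6/35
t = 1/5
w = 8/35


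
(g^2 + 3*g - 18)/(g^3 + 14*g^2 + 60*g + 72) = (g - 3)/(g^2 + 8*g + 12)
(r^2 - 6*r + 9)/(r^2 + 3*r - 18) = (r - 3)/(r + 6)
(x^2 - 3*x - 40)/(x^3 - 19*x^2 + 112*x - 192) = (x + 5)/(x^2 - 11*x + 24)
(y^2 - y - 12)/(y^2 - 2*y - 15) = (y - 4)/(y - 5)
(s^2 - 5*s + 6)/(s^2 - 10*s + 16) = (s - 3)/(s - 8)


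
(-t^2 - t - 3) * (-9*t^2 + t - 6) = 9*t^4 + 8*t^3 + 32*t^2 + 3*t + 18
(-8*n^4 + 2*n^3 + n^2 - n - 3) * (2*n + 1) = -16*n^5 - 4*n^4 + 4*n^3 - n^2 - 7*n - 3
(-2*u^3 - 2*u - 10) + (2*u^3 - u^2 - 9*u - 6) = -u^2 - 11*u - 16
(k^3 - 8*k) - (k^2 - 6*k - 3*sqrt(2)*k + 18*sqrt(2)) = k^3 - k^2 - 2*k + 3*sqrt(2)*k - 18*sqrt(2)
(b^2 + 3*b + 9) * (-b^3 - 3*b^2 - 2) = -b^5 - 6*b^4 - 18*b^3 - 29*b^2 - 6*b - 18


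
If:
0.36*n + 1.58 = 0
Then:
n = -4.39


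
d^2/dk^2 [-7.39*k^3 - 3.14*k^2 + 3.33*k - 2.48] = -44.34*k - 6.28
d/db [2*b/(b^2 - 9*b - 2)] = 2*(-b^2 - 2)/(b^4 - 18*b^3 + 77*b^2 + 36*b + 4)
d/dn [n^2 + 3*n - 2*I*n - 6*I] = 2*n + 3 - 2*I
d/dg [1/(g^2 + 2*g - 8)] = 2*(-g - 1)/(g^2 + 2*g - 8)^2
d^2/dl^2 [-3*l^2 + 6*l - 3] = -6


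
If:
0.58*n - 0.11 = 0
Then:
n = 0.19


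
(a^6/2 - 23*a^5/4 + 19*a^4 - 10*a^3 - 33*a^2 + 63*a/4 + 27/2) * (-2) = -a^6 + 23*a^5/2 - 38*a^4 + 20*a^3 + 66*a^2 - 63*a/2 - 27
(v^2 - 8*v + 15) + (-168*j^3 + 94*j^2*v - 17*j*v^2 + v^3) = -168*j^3 + 94*j^2*v - 17*j*v^2 + v^3 + v^2 - 8*v + 15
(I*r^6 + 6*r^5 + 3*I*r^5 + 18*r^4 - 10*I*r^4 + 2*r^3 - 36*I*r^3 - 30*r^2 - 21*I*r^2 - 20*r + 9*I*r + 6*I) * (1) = I*r^6 + 6*r^5 + 3*I*r^5 + 18*r^4 - 10*I*r^4 + 2*r^3 - 36*I*r^3 - 30*r^2 - 21*I*r^2 - 20*r + 9*I*r + 6*I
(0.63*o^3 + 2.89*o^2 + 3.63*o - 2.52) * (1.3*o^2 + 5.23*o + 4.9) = 0.819*o^5 + 7.0519*o^4 + 22.9207*o^3 + 29.8699*o^2 + 4.6074*o - 12.348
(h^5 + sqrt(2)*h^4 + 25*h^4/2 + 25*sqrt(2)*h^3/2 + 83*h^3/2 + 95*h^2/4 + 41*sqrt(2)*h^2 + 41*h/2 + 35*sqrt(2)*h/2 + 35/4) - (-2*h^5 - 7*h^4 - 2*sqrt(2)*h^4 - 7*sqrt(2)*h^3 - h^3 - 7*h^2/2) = 3*h^5 + 3*sqrt(2)*h^4 + 39*h^4/2 + 39*sqrt(2)*h^3/2 + 85*h^3/2 + 109*h^2/4 + 41*sqrt(2)*h^2 + 41*h/2 + 35*sqrt(2)*h/2 + 35/4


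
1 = 1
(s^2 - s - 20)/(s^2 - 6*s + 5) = (s + 4)/(s - 1)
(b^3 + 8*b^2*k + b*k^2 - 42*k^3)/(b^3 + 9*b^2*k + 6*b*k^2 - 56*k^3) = (b + 3*k)/(b + 4*k)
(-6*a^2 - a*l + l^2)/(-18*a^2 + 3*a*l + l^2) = (2*a + l)/(6*a + l)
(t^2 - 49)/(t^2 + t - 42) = (t - 7)/(t - 6)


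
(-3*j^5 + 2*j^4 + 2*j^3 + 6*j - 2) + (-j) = -3*j^5 + 2*j^4 + 2*j^3 + 5*j - 2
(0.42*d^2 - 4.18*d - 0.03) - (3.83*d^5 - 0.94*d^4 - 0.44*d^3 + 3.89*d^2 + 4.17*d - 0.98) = -3.83*d^5 + 0.94*d^4 + 0.44*d^3 - 3.47*d^2 - 8.35*d + 0.95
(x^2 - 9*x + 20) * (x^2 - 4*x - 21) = x^4 - 13*x^3 + 35*x^2 + 109*x - 420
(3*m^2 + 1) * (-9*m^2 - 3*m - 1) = -27*m^4 - 9*m^3 - 12*m^2 - 3*m - 1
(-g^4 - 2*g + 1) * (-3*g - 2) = 3*g^5 + 2*g^4 + 6*g^2 + g - 2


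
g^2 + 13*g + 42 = (g + 6)*(g + 7)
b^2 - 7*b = b*(b - 7)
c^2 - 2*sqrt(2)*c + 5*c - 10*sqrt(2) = (c + 5)*(c - 2*sqrt(2))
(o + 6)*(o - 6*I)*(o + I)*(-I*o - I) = -I*o^4 - 5*o^3 - 7*I*o^3 - 35*o^2 - 12*I*o^2 - 30*o - 42*I*o - 36*I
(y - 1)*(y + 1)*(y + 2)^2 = y^4 + 4*y^3 + 3*y^2 - 4*y - 4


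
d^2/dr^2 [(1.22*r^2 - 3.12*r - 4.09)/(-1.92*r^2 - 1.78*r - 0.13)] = (31.34208*r^3 + 92.291328*r^2 + 79.195392*r + 22.390612)/(7.077888*r^6 + 19.685376*r^5 + 19.68768*r^4 + 8.30548*r^3 + 1.33302*r^2 + 0.090246*r + 0.002197)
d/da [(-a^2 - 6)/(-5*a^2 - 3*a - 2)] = (3*a^2 - 56*a - 18)/(25*a^4 + 30*a^3 + 29*a^2 + 12*a + 4)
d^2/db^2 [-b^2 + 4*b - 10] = -2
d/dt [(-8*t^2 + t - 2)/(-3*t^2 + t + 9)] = (-5*t^2 - 156*t + 11)/(9*t^4 - 6*t^3 - 53*t^2 + 18*t + 81)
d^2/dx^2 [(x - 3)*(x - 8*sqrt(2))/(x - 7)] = 8*(7 - 8*sqrt(2))/(x^3 - 21*x^2 + 147*x - 343)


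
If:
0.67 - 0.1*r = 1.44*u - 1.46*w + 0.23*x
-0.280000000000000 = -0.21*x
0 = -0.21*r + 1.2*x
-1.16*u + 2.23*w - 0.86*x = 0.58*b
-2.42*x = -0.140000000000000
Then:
No Solution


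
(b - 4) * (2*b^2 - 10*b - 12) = 2*b^3 - 18*b^2 + 28*b + 48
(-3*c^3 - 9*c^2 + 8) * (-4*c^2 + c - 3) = 12*c^5 + 33*c^4 - 5*c^2 + 8*c - 24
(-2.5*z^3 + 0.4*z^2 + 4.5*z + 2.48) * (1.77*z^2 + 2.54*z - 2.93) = -4.425*z^5 - 5.642*z^4 + 16.306*z^3 + 14.6476*z^2 - 6.8858*z - 7.2664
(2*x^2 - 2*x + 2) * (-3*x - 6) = -6*x^3 - 6*x^2 + 6*x - 12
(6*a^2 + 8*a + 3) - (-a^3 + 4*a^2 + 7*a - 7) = a^3 + 2*a^2 + a + 10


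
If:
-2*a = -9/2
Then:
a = 9/4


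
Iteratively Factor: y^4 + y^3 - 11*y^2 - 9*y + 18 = (y - 3)*(y^3 + 4*y^2 + y - 6) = (y - 3)*(y - 1)*(y^2 + 5*y + 6) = (y - 3)*(y - 1)*(y + 3)*(y + 2)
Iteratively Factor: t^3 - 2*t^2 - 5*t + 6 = (t + 2)*(t^2 - 4*t + 3) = (t - 1)*(t + 2)*(t - 3)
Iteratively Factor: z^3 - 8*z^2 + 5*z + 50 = (z + 2)*(z^2 - 10*z + 25) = (z - 5)*(z + 2)*(z - 5)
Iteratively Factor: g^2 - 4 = (g + 2)*(g - 2)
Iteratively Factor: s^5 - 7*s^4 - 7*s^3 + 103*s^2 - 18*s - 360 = (s - 5)*(s^4 - 2*s^3 - 17*s^2 + 18*s + 72) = (s - 5)*(s + 2)*(s^3 - 4*s^2 - 9*s + 36) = (s - 5)*(s + 2)*(s + 3)*(s^2 - 7*s + 12) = (s - 5)*(s - 4)*(s + 2)*(s + 3)*(s - 3)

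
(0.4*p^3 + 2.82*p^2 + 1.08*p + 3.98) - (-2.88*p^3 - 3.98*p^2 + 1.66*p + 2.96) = 3.28*p^3 + 6.8*p^2 - 0.58*p + 1.02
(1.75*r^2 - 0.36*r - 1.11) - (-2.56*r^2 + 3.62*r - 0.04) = 4.31*r^2 - 3.98*r - 1.07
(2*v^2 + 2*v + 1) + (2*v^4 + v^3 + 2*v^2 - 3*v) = 2*v^4 + v^3 + 4*v^2 - v + 1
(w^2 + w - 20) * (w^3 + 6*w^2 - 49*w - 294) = w^5 + 7*w^4 - 63*w^3 - 463*w^2 + 686*w + 5880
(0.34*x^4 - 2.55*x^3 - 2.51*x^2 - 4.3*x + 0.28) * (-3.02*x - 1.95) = -1.0268*x^5 + 7.038*x^4 + 12.5527*x^3 + 17.8805*x^2 + 7.5394*x - 0.546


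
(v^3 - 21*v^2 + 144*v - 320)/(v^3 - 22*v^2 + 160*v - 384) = (v - 5)/(v - 6)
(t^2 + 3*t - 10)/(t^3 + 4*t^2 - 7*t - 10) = 1/(t + 1)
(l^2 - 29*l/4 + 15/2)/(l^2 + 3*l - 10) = (4*l^2 - 29*l + 30)/(4*(l^2 + 3*l - 10))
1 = 1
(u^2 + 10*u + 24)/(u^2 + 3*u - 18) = (u + 4)/(u - 3)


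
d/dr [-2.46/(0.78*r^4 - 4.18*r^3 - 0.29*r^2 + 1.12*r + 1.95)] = (7.6752*r^3 - 30.8484*r^2 - 1.4268*r + 2.7552)/(0.78*r^4 - 4.18*r^3 - 0.29*r^2 + 1.12*r + 1.95)^2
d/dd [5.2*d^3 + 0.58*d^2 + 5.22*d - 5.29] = 15.6*d^2 + 1.16*d + 5.22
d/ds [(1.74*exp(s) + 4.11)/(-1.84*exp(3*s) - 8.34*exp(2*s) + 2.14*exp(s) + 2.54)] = (6.4032*exp(3*s) + 37.1988*exp(2*s) + 68.5548*exp(s) - 4.3758)*exp(s)/(3.3856*exp(6*s) + 30.6912*exp(5*s) + 61.6804*exp(4*s) - 45.0424*exp(3*s) - 37.7876*exp(2*s) + 10.8712*exp(s) + 6.4516)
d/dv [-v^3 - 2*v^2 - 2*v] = -3*v^2 - 4*v - 2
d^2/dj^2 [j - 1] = 0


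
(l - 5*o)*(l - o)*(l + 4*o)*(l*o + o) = l^4*o - 2*l^3*o^2 + l^3*o - 19*l^2*o^3 - 2*l^2*o^2 + 20*l*o^4 - 19*l*o^3 + 20*o^4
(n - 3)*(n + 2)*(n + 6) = n^3 + 5*n^2 - 12*n - 36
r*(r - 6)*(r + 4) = r^3 - 2*r^2 - 24*r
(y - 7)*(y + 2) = y^2 - 5*y - 14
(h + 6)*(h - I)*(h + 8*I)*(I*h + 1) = I*h^4 - 6*h^3 + 6*I*h^3 - 36*h^2 + 15*I*h^2 + 8*h + 90*I*h + 48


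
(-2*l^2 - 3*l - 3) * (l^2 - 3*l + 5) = -2*l^4 + 3*l^3 - 4*l^2 - 6*l - 15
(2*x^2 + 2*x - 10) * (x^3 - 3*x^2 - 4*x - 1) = 2*x^5 - 4*x^4 - 24*x^3 + 20*x^2 + 38*x + 10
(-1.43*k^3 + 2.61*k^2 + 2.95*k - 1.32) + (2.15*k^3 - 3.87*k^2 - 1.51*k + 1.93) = 0.72*k^3 - 1.26*k^2 + 1.44*k + 0.61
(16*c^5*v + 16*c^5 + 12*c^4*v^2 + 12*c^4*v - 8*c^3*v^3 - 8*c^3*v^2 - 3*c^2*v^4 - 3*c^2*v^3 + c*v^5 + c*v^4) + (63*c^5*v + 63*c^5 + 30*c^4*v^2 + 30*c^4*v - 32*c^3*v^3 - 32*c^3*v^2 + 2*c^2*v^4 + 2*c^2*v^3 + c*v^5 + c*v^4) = 79*c^5*v + 79*c^5 + 42*c^4*v^2 + 42*c^4*v - 40*c^3*v^3 - 40*c^3*v^2 - c^2*v^4 - c^2*v^3 + 2*c*v^5 + 2*c*v^4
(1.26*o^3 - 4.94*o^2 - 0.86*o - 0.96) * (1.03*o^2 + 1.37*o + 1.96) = 1.2978*o^5 - 3.362*o^4 - 5.184*o^3 - 11.8494*o^2 - 3.0008*o - 1.8816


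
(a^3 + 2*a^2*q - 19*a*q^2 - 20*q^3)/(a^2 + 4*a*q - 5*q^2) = (-a^2 + 3*a*q + 4*q^2)/(-a + q)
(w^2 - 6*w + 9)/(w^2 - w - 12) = (-w^2 + 6*w - 9)/(-w^2 + w + 12)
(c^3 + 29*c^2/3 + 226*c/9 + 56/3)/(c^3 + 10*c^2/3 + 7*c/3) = (c^2 + 22*c/3 + 8)/(c*(c + 1))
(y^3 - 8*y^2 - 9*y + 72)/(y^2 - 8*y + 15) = (y^2 - 5*y - 24)/(y - 5)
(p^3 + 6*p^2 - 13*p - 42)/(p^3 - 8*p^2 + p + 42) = (p + 7)/(p - 7)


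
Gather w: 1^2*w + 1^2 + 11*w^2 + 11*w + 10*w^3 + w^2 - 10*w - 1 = 10*w^3 + 12*w^2 + 2*w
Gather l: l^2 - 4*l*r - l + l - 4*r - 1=l^2 - 4*l*r - 4*r - 1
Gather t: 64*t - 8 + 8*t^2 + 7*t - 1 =8*t^2 + 71*t - 9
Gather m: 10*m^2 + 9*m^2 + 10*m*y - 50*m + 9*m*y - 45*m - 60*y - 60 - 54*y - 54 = 19*m^2 + m*(19*y - 95) - 114*y - 114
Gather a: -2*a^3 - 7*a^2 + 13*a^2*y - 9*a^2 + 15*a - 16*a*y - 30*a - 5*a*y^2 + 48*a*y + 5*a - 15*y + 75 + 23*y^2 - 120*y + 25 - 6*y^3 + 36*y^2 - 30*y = -2*a^3 + a^2*(13*y - 16) + a*(-5*y^2 + 32*y - 10) - 6*y^3 + 59*y^2 - 165*y + 100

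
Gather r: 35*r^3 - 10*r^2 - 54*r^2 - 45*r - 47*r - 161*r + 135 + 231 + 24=35*r^3 - 64*r^2 - 253*r + 390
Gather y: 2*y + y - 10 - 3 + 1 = 3*y - 12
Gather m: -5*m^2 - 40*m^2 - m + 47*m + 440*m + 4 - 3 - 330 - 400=-45*m^2 + 486*m - 729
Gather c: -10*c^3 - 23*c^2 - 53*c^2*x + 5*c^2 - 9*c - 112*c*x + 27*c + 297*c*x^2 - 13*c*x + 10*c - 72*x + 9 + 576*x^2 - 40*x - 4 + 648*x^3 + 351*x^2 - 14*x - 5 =-10*c^3 + c^2*(-53*x - 18) + c*(297*x^2 - 125*x + 28) + 648*x^3 + 927*x^2 - 126*x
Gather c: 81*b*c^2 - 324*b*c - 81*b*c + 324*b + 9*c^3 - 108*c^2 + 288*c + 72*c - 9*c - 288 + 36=324*b + 9*c^3 + c^2*(81*b - 108) + c*(351 - 405*b) - 252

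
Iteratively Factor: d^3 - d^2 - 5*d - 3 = (d + 1)*(d^2 - 2*d - 3) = (d - 3)*(d + 1)*(d + 1)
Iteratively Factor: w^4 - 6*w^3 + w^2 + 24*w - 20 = (w - 2)*(w^3 - 4*w^2 - 7*w + 10) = (w - 2)*(w + 2)*(w^2 - 6*w + 5) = (w - 2)*(w - 1)*(w + 2)*(w - 5)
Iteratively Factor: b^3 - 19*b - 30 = (b + 2)*(b^2 - 2*b - 15) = (b - 5)*(b + 2)*(b + 3)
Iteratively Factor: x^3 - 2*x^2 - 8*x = (x)*(x^2 - 2*x - 8) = x*(x + 2)*(x - 4)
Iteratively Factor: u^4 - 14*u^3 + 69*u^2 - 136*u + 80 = (u - 5)*(u^3 - 9*u^2 + 24*u - 16) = (u - 5)*(u - 4)*(u^2 - 5*u + 4) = (u - 5)*(u - 4)^2*(u - 1)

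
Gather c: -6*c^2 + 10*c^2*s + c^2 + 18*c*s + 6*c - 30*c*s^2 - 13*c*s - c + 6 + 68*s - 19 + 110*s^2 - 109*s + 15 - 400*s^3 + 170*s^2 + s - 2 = c^2*(10*s - 5) + c*(-30*s^2 + 5*s + 5) - 400*s^3 + 280*s^2 - 40*s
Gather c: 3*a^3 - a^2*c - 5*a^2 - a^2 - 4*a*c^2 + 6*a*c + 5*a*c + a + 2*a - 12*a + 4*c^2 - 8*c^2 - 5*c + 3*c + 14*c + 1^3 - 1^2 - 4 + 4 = 3*a^3 - 6*a^2 - 9*a + c^2*(-4*a - 4) + c*(-a^2 + 11*a + 12)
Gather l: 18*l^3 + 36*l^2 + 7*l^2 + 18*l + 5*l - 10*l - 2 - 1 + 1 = 18*l^3 + 43*l^2 + 13*l - 2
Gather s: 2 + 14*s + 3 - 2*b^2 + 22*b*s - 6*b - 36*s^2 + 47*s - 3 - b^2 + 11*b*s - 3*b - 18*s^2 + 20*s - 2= -3*b^2 - 9*b - 54*s^2 + s*(33*b + 81)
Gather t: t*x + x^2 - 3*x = t*x + x^2 - 3*x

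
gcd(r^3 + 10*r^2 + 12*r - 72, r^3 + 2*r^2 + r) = 1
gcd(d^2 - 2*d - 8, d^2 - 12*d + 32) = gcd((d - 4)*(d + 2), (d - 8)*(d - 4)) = d - 4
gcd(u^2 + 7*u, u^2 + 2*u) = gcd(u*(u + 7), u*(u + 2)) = u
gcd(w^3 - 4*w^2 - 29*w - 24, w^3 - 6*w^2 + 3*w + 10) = w + 1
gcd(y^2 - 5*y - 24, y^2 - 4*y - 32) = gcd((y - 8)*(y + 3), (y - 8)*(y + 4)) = y - 8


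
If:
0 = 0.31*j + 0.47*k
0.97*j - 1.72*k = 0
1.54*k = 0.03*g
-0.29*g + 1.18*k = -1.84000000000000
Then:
No Solution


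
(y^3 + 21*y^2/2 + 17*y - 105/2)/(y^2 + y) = (2*y^3 + 21*y^2 + 34*y - 105)/(2*y*(y + 1))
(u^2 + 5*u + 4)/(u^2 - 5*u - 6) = (u + 4)/(u - 6)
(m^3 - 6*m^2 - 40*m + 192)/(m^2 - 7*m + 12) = (m^2 - 2*m - 48)/(m - 3)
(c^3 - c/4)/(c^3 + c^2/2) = (c - 1/2)/c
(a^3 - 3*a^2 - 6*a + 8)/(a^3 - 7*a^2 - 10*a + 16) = (a - 4)/(a - 8)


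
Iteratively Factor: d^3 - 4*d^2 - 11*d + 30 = (d - 2)*(d^2 - 2*d - 15) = (d - 5)*(d - 2)*(d + 3)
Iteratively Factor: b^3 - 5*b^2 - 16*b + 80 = (b - 4)*(b^2 - b - 20) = (b - 4)*(b + 4)*(b - 5)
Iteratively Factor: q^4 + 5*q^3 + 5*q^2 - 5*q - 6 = (q + 2)*(q^3 + 3*q^2 - q - 3) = (q + 2)*(q + 3)*(q^2 - 1) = (q - 1)*(q + 2)*(q + 3)*(q + 1)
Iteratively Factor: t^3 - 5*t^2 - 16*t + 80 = (t - 4)*(t^2 - t - 20) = (t - 5)*(t - 4)*(t + 4)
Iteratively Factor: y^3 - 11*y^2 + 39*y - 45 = (y - 3)*(y^2 - 8*y + 15) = (y - 3)^2*(y - 5)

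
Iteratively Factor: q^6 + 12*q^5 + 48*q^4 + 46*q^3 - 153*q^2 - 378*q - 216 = (q + 1)*(q^5 + 11*q^4 + 37*q^3 + 9*q^2 - 162*q - 216) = (q + 1)*(q + 3)*(q^4 + 8*q^3 + 13*q^2 - 30*q - 72) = (q + 1)*(q + 3)^2*(q^3 + 5*q^2 - 2*q - 24) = (q - 2)*(q + 1)*(q + 3)^2*(q^2 + 7*q + 12) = (q - 2)*(q + 1)*(q + 3)^2*(q + 4)*(q + 3)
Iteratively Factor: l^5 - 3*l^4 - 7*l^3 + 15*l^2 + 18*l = (l + 1)*(l^4 - 4*l^3 - 3*l^2 + 18*l) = (l + 1)*(l + 2)*(l^3 - 6*l^2 + 9*l) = l*(l + 1)*(l + 2)*(l^2 - 6*l + 9) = l*(l - 3)*(l + 1)*(l + 2)*(l - 3)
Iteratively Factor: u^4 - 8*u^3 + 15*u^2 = (u)*(u^3 - 8*u^2 + 15*u) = u*(u - 3)*(u^2 - 5*u) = u*(u - 5)*(u - 3)*(u)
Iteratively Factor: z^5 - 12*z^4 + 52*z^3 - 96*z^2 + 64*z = (z - 4)*(z^4 - 8*z^3 + 20*z^2 - 16*z) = z*(z - 4)*(z^3 - 8*z^2 + 20*z - 16) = z*(z - 4)^2*(z^2 - 4*z + 4) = z*(z - 4)^2*(z - 2)*(z - 2)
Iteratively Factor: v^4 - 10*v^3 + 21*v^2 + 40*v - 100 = (v - 5)*(v^3 - 5*v^2 - 4*v + 20) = (v - 5)*(v + 2)*(v^2 - 7*v + 10) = (v - 5)^2*(v + 2)*(v - 2)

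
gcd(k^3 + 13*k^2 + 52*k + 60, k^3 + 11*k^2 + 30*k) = k^2 + 11*k + 30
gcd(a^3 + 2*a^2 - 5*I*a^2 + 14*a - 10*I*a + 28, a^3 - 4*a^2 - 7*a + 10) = a + 2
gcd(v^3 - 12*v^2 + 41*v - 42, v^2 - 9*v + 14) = v^2 - 9*v + 14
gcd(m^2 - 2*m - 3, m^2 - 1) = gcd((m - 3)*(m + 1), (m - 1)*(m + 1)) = m + 1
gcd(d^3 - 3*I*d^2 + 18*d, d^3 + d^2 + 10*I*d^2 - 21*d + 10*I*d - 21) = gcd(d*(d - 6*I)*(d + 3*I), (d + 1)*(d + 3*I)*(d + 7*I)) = d + 3*I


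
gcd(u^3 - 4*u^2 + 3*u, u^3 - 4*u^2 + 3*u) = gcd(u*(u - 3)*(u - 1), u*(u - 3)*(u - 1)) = u^3 - 4*u^2 + 3*u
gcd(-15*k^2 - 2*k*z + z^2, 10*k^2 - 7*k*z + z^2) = -5*k + z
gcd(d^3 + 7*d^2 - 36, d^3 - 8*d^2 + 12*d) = d - 2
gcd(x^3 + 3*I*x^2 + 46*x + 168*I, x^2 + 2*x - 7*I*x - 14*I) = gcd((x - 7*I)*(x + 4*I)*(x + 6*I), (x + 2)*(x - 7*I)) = x - 7*I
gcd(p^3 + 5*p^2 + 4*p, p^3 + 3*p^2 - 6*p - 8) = p^2 + 5*p + 4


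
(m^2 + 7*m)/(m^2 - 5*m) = (m + 7)/(m - 5)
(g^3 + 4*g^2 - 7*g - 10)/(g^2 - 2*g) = g + 6 + 5/g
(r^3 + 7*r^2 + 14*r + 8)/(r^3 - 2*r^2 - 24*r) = (r^2 + 3*r + 2)/(r*(r - 6))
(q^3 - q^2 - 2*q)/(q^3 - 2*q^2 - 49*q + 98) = q*(q + 1)/(q^2 - 49)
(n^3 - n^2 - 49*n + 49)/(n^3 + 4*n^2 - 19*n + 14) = (n - 7)/(n - 2)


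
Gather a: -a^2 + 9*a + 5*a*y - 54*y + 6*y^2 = -a^2 + a*(5*y + 9) + 6*y^2 - 54*y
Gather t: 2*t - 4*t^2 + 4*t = -4*t^2 + 6*t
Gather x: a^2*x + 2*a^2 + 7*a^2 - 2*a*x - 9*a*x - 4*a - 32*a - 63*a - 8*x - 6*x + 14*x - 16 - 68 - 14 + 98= 9*a^2 - 99*a + x*(a^2 - 11*a)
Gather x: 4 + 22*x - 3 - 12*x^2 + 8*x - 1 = -12*x^2 + 30*x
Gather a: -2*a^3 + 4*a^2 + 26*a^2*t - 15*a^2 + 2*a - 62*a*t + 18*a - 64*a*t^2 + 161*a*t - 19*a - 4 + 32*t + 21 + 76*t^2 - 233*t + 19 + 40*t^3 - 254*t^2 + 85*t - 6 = -2*a^3 + a^2*(26*t - 11) + a*(-64*t^2 + 99*t + 1) + 40*t^3 - 178*t^2 - 116*t + 30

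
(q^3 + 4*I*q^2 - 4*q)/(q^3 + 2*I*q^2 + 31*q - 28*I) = q*(q^2 + 4*I*q - 4)/(q^3 + 2*I*q^2 + 31*q - 28*I)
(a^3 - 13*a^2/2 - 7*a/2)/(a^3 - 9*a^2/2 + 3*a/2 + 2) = a*(a - 7)/(a^2 - 5*a + 4)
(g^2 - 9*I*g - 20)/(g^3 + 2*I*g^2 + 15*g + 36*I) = (g - 5*I)/(g^2 + 6*I*g - 9)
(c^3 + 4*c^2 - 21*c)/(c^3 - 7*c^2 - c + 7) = c*(c^2 + 4*c - 21)/(c^3 - 7*c^2 - c + 7)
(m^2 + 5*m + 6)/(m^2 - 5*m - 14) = (m + 3)/(m - 7)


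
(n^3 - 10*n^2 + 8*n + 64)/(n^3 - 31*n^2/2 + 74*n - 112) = 2*(n + 2)/(2*n - 7)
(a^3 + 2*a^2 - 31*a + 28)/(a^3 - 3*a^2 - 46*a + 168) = (a - 1)/(a - 6)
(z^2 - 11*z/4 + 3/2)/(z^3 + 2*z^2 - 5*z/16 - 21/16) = 4*(z - 2)/(4*z^2 + 11*z + 7)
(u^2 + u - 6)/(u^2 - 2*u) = (u + 3)/u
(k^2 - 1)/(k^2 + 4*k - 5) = (k + 1)/(k + 5)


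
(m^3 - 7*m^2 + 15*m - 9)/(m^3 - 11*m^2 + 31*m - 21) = (m - 3)/(m - 7)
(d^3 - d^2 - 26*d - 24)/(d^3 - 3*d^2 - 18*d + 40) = (d^2 - 5*d - 6)/(d^2 - 7*d + 10)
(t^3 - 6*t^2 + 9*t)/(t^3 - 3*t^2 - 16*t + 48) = t*(t - 3)/(t^2 - 16)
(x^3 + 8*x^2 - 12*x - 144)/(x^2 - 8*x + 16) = (x^2 + 12*x + 36)/(x - 4)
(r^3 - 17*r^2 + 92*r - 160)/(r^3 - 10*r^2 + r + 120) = (r - 4)/(r + 3)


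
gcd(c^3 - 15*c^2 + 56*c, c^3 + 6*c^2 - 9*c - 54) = 1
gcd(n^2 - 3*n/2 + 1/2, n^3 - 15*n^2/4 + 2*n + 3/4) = n - 1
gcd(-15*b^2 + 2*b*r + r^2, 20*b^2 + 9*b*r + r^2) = 5*b + r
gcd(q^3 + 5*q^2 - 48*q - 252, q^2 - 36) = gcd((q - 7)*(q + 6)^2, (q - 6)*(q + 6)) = q + 6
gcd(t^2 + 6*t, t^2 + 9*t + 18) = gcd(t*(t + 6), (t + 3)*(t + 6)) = t + 6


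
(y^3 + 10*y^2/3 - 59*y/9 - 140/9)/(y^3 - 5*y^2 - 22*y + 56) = (9*y^2 - 6*y - 35)/(9*(y^2 - 9*y + 14))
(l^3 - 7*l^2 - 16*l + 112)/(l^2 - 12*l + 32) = (l^2 - 3*l - 28)/(l - 8)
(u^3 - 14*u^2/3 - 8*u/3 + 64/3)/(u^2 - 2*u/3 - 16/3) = u - 4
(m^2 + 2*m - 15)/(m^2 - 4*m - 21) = (-m^2 - 2*m + 15)/(-m^2 + 4*m + 21)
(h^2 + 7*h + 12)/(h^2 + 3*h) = (h + 4)/h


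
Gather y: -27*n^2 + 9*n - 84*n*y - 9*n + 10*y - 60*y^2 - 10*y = -27*n^2 - 84*n*y - 60*y^2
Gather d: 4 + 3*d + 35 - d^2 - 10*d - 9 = -d^2 - 7*d + 30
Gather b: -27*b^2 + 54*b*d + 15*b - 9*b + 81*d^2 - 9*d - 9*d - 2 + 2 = -27*b^2 + b*(54*d + 6) + 81*d^2 - 18*d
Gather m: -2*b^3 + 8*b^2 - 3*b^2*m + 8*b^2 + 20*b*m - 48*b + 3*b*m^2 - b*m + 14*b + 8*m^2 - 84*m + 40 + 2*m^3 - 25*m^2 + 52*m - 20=-2*b^3 + 16*b^2 - 34*b + 2*m^3 + m^2*(3*b - 17) + m*(-3*b^2 + 19*b - 32) + 20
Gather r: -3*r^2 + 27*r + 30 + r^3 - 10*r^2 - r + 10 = r^3 - 13*r^2 + 26*r + 40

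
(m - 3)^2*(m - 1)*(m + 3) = m^4 - 4*m^3 - 6*m^2 + 36*m - 27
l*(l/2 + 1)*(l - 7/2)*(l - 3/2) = l^4/2 - 3*l^3/2 - 19*l^2/8 + 21*l/4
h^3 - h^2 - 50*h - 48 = (h - 8)*(h + 1)*(h + 6)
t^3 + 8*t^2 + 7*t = t*(t + 1)*(t + 7)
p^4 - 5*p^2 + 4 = (p - 2)*(p - 1)*(p + 1)*(p + 2)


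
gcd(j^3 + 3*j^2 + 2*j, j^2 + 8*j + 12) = j + 2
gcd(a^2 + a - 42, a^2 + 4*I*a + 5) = 1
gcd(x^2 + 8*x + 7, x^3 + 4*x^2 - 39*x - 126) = x + 7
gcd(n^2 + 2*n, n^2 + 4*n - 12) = 1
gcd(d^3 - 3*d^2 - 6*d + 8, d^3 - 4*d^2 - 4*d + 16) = d^2 - 2*d - 8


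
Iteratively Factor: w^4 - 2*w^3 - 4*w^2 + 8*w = (w + 2)*(w^3 - 4*w^2 + 4*w) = w*(w + 2)*(w^2 - 4*w + 4) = w*(w - 2)*(w + 2)*(w - 2)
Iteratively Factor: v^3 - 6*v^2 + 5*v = (v - 1)*(v^2 - 5*v) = (v - 5)*(v - 1)*(v)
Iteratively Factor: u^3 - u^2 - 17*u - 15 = (u + 1)*(u^2 - 2*u - 15) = (u - 5)*(u + 1)*(u + 3)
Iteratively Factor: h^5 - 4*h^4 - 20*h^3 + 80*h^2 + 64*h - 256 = (h - 2)*(h^4 - 2*h^3 - 24*h^2 + 32*h + 128) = (h - 2)*(h + 2)*(h^3 - 4*h^2 - 16*h + 64) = (h - 4)*(h - 2)*(h + 2)*(h^2 - 16) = (h - 4)^2*(h - 2)*(h + 2)*(h + 4)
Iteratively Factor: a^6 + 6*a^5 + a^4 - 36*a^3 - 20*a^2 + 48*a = (a - 1)*(a^5 + 7*a^4 + 8*a^3 - 28*a^2 - 48*a) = (a - 1)*(a + 2)*(a^4 + 5*a^3 - 2*a^2 - 24*a) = (a - 2)*(a - 1)*(a + 2)*(a^3 + 7*a^2 + 12*a) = (a - 2)*(a - 1)*(a + 2)*(a + 4)*(a^2 + 3*a) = a*(a - 2)*(a - 1)*(a + 2)*(a + 4)*(a + 3)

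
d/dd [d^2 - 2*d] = 2*d - 2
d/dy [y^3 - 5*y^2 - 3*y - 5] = 3*y^2 - 10*y - 3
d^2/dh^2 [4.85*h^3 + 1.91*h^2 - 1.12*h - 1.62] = 29.1*h + 3.82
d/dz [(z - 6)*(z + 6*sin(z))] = z + (z - 6)*(6*cos(z) + 1) + 6*sin(z)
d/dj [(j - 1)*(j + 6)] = 2*j + 5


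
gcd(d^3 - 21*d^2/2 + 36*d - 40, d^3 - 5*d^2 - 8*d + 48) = d^2 - 8*d + 16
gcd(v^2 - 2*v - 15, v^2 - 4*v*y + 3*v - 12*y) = v + 3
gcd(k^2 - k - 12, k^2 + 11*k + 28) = 1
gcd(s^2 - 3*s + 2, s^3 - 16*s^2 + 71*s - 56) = s - 1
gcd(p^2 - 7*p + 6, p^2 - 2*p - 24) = p - 6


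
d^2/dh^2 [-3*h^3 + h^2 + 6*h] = 2 - 18*h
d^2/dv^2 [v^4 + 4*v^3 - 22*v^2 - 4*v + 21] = 12*v^2 + 24*v - 44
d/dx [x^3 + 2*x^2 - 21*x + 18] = 3*x^2 + 4*x - 21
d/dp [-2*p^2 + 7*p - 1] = 7 - 4*p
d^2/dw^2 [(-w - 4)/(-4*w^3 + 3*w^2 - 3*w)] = 6*(16*w^5 + 116*w^4 - 129*w^3 + 84*w^2 - 36*w + 12)/(w^3*(64*w^6 - 144*w^5 + 252*w^4 - 243*w^3 + 189*w^2 - 81*w + 27))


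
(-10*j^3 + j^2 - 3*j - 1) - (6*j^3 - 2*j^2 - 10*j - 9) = -16*j^3 + 3*j^2 + 7*j + 8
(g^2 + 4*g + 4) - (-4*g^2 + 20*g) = 5*g^2 - 16*g + 4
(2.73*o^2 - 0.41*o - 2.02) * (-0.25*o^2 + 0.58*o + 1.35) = -0.6825*o^4 + 1.6859*o^3 + 3.9527*o^2 - 1.7251*o - 2.727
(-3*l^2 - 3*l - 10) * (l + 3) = -3*l^3 - 12*l^2 - 19*l - 30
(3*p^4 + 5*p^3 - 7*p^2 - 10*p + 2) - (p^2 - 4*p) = 3*p^4 + 5*p^3 - 8*p^2 - 6*p + 2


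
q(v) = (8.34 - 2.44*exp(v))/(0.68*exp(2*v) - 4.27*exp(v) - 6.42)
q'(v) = (8.34 - 2.44*exp(v))*(-1.36*exp(2*v) + 4.27*exp(v))/(0.68*exp(2*v) - 4.27*exp(v) - 6.42)^2 - 2.44*exp(v)/(0.68*exp(2*v) - 4.27*exp(v) - 6.42) = (1.6592*exp(2*v) - 11.3424*exp(v) + 51.2766)*exp(v)/(0.4624*exp(4*v) - 5.8072*exp(3*v) + 9.5017*exp(2*v) + 54.8268*exp(v) + 41.2164)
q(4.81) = -0.03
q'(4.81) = 0.03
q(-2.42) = -1.20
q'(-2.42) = 0.10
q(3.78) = -0.09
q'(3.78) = 0.10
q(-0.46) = -0.77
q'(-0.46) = 0.36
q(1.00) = -0.13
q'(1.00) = 0.53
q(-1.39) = -1.04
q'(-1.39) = 0.22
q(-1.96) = -1.14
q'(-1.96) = 0.14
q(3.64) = -0.10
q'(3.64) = 0.12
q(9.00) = 0.00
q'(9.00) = 0.00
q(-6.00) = -1.30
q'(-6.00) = 0.00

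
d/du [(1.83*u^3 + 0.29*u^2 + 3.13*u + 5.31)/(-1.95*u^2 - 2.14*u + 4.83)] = (-3.5685*u^4 - 7.8324*u^3 + 31.9996*u^2 + 23.5104*u + 26.4813)/(3.8025*u^4 + 8.346*u^3 - 14.2574*u^2 - 20.6724*u + 23.3289)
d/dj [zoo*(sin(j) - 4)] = zoo*cos(j)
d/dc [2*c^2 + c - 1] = 4*c + 1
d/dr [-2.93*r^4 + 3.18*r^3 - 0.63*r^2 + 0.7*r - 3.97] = -11.72*r^3 + 9.54*r^2 - 1.26*r + 0.7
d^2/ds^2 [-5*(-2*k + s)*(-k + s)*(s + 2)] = 30*k - 30*s - 20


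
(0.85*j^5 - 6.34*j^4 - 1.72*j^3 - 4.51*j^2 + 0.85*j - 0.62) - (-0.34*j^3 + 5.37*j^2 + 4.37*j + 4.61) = 0.85*j^5 - 6.34*j^4 - 1.38*j^3 - 9.88*j^2 - 3.52*j - 5.23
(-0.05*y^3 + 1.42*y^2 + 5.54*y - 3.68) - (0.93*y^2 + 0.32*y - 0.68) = -0.05*y^3 + 0.49*y^2 + 5.22*y - 3.0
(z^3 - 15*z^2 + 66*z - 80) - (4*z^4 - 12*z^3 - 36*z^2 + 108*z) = -4*z^4 + 13*z^3 + 21*z^2 - 42*z - 80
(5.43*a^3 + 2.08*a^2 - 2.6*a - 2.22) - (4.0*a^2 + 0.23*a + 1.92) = 5.43*a^3 - 1.92*a^2 - 2.83*a - 4.14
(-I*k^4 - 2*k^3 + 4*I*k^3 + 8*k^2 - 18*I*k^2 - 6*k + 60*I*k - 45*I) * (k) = -I*k^5 - 2*k^4 + 4*I*k^4 + 8*k^3 - 18*I*k^3 - 6*k^2 + 60*I*k^2 - 45*I*k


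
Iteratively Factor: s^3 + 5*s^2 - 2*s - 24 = (s + 3)*(s^2 + 2*s - 8) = (s + 3)*(s + 4)*(s - 2)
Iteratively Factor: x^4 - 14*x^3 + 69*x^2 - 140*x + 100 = (x - 2)*(x^3 - 12*x^2 + 45*x - 50) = (x - 5)*(x - 2)*(x^2 - 7*x + 10) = (x - 5)*(x - 2)^2*(x - 5)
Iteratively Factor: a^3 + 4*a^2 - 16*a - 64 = (a - 4)*(a^2 + 8*a + 16) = (a - 4)*(a + 4)*(a + 4)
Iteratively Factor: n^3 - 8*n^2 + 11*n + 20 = (n - 4)*(n^2 - 4*n - 5) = (n - 5)*(n - 4)*(n + 1)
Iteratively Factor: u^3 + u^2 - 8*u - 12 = (u + 2)*(u^2 - u - 6) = (u - 3)*(u + 2)*(u + 2)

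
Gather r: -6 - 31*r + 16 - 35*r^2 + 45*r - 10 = -35*r^2 + 14*r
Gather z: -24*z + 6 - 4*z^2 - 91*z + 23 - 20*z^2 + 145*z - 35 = -24*z^2 + 30*z - 6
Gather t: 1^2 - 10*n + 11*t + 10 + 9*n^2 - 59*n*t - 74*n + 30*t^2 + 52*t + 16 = 9*n^2 - 84*n + 30*t^2 + t*(63 - 59*n) + 27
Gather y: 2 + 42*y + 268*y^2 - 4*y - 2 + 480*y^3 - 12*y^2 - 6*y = 480*y^3 + 256*y^2 + 32*y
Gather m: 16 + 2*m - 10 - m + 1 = m + 7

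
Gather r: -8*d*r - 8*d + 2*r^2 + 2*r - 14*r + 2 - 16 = -8*d + 2*r^2 + r*(-8*d - 12) - 14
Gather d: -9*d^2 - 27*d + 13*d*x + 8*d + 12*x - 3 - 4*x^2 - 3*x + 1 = -9*d^2 + d*(13*x - 19) - 4*x^2 + 9*x - 2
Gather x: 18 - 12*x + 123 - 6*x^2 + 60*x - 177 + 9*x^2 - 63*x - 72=3*x^2 - 15*x - 108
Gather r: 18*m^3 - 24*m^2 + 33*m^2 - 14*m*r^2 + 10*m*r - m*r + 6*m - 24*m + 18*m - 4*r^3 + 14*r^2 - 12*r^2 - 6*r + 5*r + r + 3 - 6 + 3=18*m^3 + 9*m^2 + 9*m*r - 4*r^3 + r^2*(2 - 14*m)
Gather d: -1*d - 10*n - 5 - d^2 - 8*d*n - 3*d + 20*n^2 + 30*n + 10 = -d^2 + d*(-8*n - 4) + 20*n^2 + 20*n + 5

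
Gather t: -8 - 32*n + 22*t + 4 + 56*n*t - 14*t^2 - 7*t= -32*n - 14*t^2 + t*(56*n + 15) - 4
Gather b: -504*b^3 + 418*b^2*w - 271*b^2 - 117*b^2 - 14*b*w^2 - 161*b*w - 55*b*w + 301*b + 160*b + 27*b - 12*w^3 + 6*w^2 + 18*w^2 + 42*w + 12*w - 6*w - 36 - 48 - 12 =-504*b^3 + b^2*(418*w - 388) + b*(-14*w^2 - 216*w + 488) - 12*w^3 + 24*w^2 + 48*w - 96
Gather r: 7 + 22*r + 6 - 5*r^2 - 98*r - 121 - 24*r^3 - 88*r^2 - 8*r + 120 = -24*r^3 - 93*r^2 - 84*r + 12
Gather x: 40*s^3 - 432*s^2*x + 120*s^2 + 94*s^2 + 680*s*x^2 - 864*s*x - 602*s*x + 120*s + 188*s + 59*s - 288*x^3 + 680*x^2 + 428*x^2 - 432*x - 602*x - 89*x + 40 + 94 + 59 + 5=40*s^3 + 214*s^2 + 367*s - 288*x^3 + x^2*(680*s + 1108) + x*(-432*s^2 - 1466*s - 1123) + 198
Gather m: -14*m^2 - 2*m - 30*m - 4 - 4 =-14*m^2 - 32*m - 8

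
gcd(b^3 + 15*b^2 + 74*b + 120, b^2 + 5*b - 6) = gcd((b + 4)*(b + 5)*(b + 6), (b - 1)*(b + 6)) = b + 6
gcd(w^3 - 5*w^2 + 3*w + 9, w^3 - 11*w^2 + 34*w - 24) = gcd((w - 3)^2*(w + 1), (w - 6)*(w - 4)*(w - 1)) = 1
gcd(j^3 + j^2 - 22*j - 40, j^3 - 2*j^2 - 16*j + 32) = j + 4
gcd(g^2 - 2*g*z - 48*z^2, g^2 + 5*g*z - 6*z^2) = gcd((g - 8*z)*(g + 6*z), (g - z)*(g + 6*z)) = g + 6*z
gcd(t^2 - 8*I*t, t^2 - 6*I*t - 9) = 1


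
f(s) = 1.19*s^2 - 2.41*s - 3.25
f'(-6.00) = -16.69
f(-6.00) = 54.05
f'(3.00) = 4.73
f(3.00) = 0.23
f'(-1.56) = -6.12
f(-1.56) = 3.41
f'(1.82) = 1.92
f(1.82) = -3.69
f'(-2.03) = -7.24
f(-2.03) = 6.55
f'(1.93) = 2.18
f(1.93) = -3.47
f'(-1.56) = -6.12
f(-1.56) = 3.41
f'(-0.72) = -4.12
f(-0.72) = -0.90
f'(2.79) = 4.23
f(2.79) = -0.71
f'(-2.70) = -8.84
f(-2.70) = 11.93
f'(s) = 2.38*s - 2.41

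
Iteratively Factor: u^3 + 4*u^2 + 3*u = (u)*(u^2 + 4*u + 3) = u*(u + 3)*(u + 1)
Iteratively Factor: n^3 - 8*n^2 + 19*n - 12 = (n - 1)*(n^2 - 7*n + 12) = (n - 3)*(n - 1)*(n - 4)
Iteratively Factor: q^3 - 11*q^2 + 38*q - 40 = (q - 2)*(q^2 - 9*q + 20) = (q - 4)*(q - 2)*(q - 5)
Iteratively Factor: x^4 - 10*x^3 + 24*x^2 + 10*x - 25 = (x - 1)*(x^3 - 9*x^2 + 15*x + 25) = (x - 5)*(x - 1)*(x^2 - 4*x - 5) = (x - 5)^2*(x - 1)*(x + 1)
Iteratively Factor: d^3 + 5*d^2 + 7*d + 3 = (d + 1)*(d^2 + 4*d + 3) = (d + 1)^2*(d + 3)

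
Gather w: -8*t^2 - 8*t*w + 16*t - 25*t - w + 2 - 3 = -8*t^2 - 9*t + w*(-8*t - 1) - 1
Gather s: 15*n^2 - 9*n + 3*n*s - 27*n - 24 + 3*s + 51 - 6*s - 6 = 15*n^2 - 36*n + s*(3*n - 3) + 21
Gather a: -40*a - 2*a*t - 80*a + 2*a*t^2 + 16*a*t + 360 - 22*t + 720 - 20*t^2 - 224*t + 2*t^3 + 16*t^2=a*(2*t^2 + 14*t - 120) + 2*t^3 - 4*t^2 - 246*t + 1080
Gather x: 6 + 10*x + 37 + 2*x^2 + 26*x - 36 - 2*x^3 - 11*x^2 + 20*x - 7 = -2*x^3 - 9*x^2 + 56*x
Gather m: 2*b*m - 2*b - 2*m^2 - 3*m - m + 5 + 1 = -2*b - 2*m^2 + m*(2*b - 4) + 6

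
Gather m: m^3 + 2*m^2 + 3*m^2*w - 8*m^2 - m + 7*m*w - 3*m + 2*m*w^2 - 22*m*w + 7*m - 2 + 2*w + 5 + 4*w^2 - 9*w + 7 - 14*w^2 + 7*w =m^3 + m^2*(3*w - 6) + m*(2*w^2 - 15*w + 3) - 10*w^2 + 10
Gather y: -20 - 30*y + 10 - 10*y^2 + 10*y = -10*y^2 - 20*y - 10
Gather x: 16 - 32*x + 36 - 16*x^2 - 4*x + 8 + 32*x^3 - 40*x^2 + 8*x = 32*x^3 - 56*x^2 - 28*x + 60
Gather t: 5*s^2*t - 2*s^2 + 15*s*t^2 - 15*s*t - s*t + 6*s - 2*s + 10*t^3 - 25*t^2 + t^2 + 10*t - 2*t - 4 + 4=-2*s^2 + 4*s + 10*t^3 + t^2*(15*s - 24) + t*(5*s^2 - 16*s + 8)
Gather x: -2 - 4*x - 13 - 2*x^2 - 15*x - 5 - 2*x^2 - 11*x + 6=-4*x^2 - 30*x - 14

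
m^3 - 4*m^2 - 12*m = m*(m - 6)*(m + 2)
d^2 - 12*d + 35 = (d - 7)*(d - 5)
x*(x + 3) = x^2 + 3*x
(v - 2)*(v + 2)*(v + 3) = v^3 + 3*v^2 - 4*v - 12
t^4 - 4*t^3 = t^3*(t - 4)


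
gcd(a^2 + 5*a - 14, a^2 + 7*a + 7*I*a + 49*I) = a + 7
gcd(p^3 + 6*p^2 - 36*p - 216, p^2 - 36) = p^2 - 36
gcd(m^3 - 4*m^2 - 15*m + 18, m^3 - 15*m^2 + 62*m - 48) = m^2 - 7*m + 6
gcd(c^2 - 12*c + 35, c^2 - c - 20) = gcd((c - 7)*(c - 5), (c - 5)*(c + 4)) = c - 5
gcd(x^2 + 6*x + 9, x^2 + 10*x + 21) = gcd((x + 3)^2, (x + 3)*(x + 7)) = x + 3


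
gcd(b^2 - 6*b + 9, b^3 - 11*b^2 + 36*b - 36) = b - 3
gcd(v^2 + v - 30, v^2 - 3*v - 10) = v - 5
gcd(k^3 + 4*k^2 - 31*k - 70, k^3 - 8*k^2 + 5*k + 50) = k^2 - 3*k - 10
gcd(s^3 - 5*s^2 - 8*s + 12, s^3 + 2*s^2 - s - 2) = s^2 + s - 2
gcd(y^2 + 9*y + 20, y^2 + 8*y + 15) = y + 5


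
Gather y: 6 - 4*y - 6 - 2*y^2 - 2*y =-2*y^2 - 6*y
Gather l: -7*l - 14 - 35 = -7*l - 49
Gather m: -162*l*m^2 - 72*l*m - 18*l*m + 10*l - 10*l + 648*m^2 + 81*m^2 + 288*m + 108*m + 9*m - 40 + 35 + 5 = m^2*(729 - 162*l) + m*(405 - 90*l)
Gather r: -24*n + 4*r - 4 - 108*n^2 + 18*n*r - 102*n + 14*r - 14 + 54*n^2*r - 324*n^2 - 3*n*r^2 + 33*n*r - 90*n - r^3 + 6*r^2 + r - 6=-432*n^2 - 216*n - r^3 + r^2*(6 - 3*n) + r*(54*n^2 + 51*n + 19) - 24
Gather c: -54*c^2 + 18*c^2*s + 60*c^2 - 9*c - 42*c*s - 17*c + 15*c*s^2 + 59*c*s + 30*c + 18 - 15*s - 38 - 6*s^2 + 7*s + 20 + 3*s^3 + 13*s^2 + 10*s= c^2*(18*s + 6) + c*(15*s^2 + 17*s + 4) + 3*s^3 + 7*s^2 + 2*s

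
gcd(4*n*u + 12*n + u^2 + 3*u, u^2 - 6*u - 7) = 1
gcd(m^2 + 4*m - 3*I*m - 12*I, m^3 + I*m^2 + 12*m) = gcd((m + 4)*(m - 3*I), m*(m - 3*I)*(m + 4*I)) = m - 3*I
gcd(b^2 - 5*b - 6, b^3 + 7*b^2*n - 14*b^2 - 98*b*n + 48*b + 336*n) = b - 6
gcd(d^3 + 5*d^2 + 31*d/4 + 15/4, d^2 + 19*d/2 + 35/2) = d + 5/2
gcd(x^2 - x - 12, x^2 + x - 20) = x - 4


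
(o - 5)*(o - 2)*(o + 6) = o^3 - o^2 - 32*o + 60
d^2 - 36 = (d - 6)*(d + 6)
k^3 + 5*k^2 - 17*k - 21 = (k - 3)*(k + 1)*(k + 7)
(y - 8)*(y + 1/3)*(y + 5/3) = y^3 - 6*y^2 - 139*y/9 - 40/9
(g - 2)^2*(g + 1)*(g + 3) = g^4 - 9*g^2 + 4*g + 12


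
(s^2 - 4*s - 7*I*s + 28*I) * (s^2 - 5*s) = s^4 - 9*s^3 - 7*I*s^3 + 20*s^2 + 63*I*s^2 - 140*I*s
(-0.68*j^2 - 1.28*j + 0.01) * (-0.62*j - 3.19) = 0.4216*j^3 + 2.9628*j^2 + 4.077*j - 0.0319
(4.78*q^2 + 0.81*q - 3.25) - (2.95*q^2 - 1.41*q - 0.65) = 1.83*q^2 + 2.22*q - 2.6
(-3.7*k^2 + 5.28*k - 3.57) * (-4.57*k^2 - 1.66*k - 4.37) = 16.909*k^4 - 17.9876*k^3 + 23.7191*k^2 - 17.1474*k + 15.6009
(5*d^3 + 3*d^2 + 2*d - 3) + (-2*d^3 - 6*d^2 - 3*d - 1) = 3*d^3 - 3*d^2 - d - 4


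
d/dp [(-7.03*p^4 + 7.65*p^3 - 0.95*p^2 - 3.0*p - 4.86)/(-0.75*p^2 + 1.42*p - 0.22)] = (10.545*p^5 - 35.6853*p^4 + 27.9124*p^3 - 8.648*p^2 - 6.872*p + 7.5612)/(0.5625*p^4 - 2.13*p^3 + 2.3464*p^2 - 0.6248*p + 0.0484)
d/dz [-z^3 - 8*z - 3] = -3*z^2 - 8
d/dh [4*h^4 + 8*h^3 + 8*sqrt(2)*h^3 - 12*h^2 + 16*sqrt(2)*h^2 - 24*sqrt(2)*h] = 16*h^3 + 24*h^2 + 24*sqrt(2)*h^2 - 24*h + 32*sqrt(2)*h - 24*sqrt(2)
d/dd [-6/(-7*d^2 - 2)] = -84*d/(7*d^2 + 2)^2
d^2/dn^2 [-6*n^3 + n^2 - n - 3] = 2 - 36*n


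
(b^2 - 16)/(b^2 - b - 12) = (b + 4)/(b + 3)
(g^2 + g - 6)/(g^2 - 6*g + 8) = (g + 3)/(g - 4)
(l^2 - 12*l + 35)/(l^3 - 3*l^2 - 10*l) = (l - 7)/(l*(l + 2))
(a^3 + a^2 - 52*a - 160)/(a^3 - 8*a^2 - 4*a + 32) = (a^2 + 9*a + 20)/(a^2 - 4)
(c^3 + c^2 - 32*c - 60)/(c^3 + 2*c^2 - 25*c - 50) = (c - 6)/(c - 5)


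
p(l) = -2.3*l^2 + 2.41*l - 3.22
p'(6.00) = -25.19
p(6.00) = -71.56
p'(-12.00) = 57.61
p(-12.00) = -363.34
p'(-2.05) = 11.84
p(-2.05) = -17.83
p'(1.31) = -3.62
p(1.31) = -4.01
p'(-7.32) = 36.08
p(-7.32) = -144.10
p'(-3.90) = 20.35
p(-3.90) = -47.60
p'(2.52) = -9.18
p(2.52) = -11.75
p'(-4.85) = 24.72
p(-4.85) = -69.01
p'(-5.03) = 25.55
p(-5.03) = -73.53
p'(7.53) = -32.23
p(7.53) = -115.48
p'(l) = 2.41 - 4.6*l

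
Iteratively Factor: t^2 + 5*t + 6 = (t + 3)*(t + 2)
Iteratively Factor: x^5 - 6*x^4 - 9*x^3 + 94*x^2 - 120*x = (x)*(x^4 - 6*x^3 - 9*x^2 + 94*x - 120) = x*(x - 2)*(x^3 - 4*x^2 - 17*x + 60) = x*(x - 5)*(x - 2)*(x^2 + x - 12) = x*(x - 5)*(x - 2)*(x + 4)*(x - 3)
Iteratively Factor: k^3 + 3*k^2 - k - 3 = (k + 3)*(k^2 - 1) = (k + 1)*(k + 3)*(k - 1)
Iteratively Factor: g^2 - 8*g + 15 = (g - 5)*(g - 3)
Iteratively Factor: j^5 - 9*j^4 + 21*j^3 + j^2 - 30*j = (j)*(j^4 - 9*j^3 + 21*j^2 + j - 30) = j*(j + 1)*(j^3 - 10*j^2 + 31*j - 30) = j*(j - 5)*(j + 1)*(j^2 - 5*j + 6) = j*(j - 5)*(j - 3)*(j + 1)*(j - 2)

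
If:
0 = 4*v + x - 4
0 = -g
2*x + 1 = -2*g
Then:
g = 0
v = 9/8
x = -1/2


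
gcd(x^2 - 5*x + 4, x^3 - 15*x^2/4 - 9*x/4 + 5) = x^2 - 5*x + 4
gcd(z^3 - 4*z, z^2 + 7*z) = z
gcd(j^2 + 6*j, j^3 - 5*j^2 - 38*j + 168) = j + 6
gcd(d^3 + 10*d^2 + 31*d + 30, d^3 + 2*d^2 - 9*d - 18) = d^2 + 5*d + 6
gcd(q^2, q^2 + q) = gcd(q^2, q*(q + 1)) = q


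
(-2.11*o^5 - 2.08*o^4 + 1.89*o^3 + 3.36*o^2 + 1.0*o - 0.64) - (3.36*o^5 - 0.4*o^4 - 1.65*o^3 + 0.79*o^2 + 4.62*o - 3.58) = -5.47*o^5 - 1.68*o^4 + 3.54*o^3 + 2.57*o^2 - 3.62*o + 2.94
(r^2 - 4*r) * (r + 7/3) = r^3 - 5*r^2/3 - 28*r/3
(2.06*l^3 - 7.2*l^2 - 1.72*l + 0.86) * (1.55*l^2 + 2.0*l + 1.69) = 3.193*l^5 - 7.04*l^4 - 13.5846*l^3 - 14.275*l^2 - 1.1868*l + 1.4534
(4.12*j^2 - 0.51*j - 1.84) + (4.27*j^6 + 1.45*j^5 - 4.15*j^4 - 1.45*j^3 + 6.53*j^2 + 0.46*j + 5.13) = 4.27*j^6 + 1.45*j^5 - 4.15*j^4 - 1.45*j^3 + 10.65*j^2 - 0.05*j + 3.29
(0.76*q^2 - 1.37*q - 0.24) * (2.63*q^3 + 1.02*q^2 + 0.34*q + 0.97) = 1.9988*q^5 - 2.8279*q^4 - 1.7702*q^3 + 0.0265999999999999*q^2 - 1.4105*q - 0.2328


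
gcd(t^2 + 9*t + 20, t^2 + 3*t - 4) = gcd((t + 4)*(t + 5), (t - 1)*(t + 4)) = t + 4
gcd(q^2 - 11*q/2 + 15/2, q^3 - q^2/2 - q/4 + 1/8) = 1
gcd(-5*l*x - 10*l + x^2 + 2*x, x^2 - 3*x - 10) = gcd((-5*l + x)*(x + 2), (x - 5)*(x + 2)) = x + 2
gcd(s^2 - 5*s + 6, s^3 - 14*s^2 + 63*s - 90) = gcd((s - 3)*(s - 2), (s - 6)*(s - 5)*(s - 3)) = s - 3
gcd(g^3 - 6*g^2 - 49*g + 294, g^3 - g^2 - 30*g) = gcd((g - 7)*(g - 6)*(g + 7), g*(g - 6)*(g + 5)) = g - 6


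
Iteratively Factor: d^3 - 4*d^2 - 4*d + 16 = (d + 2)*(d^2 - 6*d + 8) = (d - 4)*(d + 2)*(d - 2)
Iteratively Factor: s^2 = (s)*(s)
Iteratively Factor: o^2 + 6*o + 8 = (o + 4)*(o + 2)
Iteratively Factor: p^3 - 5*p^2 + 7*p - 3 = (p - 1)*(p^2 - 4*p + 3) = (p - 3)*(p - 1)*(p - 1)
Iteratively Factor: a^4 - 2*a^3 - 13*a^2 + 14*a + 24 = (a + 3)*(a^3 - 5*a^2 + 2*a + 8) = (a - 4)*(a + 3)*(a^2 - a - 2) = (a - 4)*(a - 2)*(a + 3)*(a + 1)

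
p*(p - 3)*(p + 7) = p^3 + 4*p^2 - 21*p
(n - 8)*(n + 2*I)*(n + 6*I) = n^3 - 8*n^2 + 8*I*n^2 - 12*n - 64*I*n + 96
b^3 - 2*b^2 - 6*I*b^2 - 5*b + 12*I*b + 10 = (b - 2)*(b - 5*I)*(b - I)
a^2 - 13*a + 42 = (a - 7)*(a - 6)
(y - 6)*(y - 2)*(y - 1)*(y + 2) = y^4 - 7*y^3 + 2*y^2 + 28*y - 24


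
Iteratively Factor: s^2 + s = (s + 1)*(s)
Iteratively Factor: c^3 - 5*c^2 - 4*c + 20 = (c + 2)*(c^2 - 7*c + 10) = (c - 5)*(c + 2)*(c - 2)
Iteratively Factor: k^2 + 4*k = (k)*(k + 4)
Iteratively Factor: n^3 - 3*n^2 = (n)*(n^2 - 3*n) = n^2*(n - 3)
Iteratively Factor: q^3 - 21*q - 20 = (q + 1)*(q^2 - q - 20) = (q - 5)*(q + 1)*(q + 4)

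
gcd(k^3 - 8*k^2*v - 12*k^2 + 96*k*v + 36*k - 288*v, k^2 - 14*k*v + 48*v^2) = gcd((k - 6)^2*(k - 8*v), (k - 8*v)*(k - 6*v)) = -k + 8*v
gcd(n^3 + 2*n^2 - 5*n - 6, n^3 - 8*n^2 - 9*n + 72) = n + 3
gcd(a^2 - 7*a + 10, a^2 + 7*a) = 1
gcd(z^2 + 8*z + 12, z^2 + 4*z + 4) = z + 2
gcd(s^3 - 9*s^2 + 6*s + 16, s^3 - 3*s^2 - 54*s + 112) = s^2 - 10*s + 16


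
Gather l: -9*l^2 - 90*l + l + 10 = -9*l^2 - 89*l + 10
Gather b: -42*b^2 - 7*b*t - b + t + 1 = -42*b^2 + b*(-7*t - 1) + t + 1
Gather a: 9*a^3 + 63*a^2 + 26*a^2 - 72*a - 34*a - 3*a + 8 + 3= 9*a^3 + 89*a^2 - 109*a + 11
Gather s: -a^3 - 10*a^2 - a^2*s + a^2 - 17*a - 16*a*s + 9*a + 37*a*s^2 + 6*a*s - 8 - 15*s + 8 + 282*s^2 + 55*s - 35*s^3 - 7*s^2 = -a^3 - 9*a^2 - 8*a - 35*s^3 + s^2*(37*a + 275) + s*(-a^2 - 10*a + 40)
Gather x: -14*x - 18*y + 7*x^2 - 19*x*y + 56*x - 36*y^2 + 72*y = 7*x^2 + x*(42 - 19*y) - 36*y^2 + 54*y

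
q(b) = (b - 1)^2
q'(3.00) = 4.00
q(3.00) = 4.00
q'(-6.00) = -14.00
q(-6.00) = 49.00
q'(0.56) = -0.88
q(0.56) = 0.19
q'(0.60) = -0.80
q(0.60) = 0.16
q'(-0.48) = -2.96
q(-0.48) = 2.19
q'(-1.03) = -4.06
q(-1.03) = 4.12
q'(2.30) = 2.60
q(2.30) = 1.69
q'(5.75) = 9.50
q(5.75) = 22.56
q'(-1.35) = -4.70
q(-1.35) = 5.52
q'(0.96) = -0.08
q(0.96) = 0.00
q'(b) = 2*b - 2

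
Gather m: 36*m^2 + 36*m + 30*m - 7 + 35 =36*m^2 + 66*m + 28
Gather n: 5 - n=5 - n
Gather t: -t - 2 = -t - 2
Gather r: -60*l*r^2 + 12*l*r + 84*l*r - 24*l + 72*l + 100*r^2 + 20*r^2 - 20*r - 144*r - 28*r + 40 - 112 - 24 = 48*l + r^2*(120 - 60*l) + r*(96*l - 192) - 96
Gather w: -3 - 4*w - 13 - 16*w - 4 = -20*w - 20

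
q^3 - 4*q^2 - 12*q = q*(q - 6)*(q + 2)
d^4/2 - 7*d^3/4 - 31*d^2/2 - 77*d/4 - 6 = (d/2 + 1/2)*(d - 8)*(d + 1/2)*(d + 3)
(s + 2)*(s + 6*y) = s^2 + 6*s*y + 2*s + 12*y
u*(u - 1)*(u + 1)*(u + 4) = u^4 + 4*u^3 - u^2 - 4*u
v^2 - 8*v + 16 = (v - 4)^2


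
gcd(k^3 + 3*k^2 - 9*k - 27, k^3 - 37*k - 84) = k + 3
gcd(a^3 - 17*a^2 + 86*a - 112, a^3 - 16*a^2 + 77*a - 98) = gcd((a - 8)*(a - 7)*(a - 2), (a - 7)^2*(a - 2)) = a^2 - 9*a + 14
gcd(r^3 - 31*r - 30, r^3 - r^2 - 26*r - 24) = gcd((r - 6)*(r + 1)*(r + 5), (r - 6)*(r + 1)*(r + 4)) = r^2 - 5*r - 6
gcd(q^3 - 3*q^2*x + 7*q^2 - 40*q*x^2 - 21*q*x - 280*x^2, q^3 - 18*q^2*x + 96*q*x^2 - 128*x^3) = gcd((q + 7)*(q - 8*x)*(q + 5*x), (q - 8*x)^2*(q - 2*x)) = -q + 8*x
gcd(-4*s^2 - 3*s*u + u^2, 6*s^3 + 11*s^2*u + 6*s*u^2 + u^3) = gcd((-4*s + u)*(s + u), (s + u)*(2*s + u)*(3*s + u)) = s + u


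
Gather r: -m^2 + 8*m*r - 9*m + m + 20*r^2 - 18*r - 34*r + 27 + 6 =-m^2 - 8*m + 20*r^2 + r*(8*m - 52) + 33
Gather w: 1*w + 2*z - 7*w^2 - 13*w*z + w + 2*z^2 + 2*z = -7*w^2 + w*(2 - 13*z) + 2*z^2 + 4*z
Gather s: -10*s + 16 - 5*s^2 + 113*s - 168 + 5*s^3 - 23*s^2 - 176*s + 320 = 5*s^3 - 28*s^2 - 73*s + 168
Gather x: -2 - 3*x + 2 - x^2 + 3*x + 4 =4 - x^2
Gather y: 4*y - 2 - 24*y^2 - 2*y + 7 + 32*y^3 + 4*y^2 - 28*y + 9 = 32*y^3 - 20*y^2 - 26*y + 14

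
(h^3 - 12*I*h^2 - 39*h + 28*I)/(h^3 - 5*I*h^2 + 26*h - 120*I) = (h^2 - 8*I*h - 7)/(h^2 - I*h + 30)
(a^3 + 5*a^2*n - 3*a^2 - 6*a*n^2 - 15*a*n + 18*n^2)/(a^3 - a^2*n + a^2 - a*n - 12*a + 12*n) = (a + 6*n)/(a + 4)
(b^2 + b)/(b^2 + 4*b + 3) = b/(b + 3)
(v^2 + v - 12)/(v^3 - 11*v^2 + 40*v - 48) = (v + 4)/(v^2 - 8*v + 16)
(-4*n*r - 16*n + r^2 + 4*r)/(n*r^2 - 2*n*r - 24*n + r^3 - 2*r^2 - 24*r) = (-4*n + r)/(n*r - 6*n + r^2 - 6*r)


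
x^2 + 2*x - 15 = (x - 3)*(x + 5)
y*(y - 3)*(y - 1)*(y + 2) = y^4 - 2*y^3 - 5*y^2 + 6*y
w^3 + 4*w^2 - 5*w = w*(w - 1)*(w + 5)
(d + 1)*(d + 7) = d^2 + 8*d + 7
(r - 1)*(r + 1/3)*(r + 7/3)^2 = r^4 + 4*r^3 + 2*r^2 - 140*r/27 - 49/27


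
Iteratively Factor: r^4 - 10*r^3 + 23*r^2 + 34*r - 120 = (r - 5)*(r^3 - 5*r^2 - 2*r + 24) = (r - 5)*(r - 4)*(r^2 - r - 6) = (r - 5)*(r - 4)*(r - 3)*(r + 2)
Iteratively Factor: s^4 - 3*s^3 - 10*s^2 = (s)*(s^3 - 3*s^2 - 10*s) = s*(s - 5)*(s^2 + 2*s) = s^2*(s - 5)*(s + 2)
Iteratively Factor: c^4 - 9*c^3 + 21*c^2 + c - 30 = (c + 1)*(c^3 - 10*c^2 + 31*c - 30) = (c - 2)*(c + 1)*(c^2 - 8*c + 15) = (c - 5)*(c - 2)*(c + 1)*(c - 3)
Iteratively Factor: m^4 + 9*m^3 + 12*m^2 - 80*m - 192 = (m + 4)*(m^3 + 5*m^2 - 8*m - 48) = (m - 3)*(m + 4)*(m^2 + 8*m + 16) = (m - 3)*(m + 4)^2*(m + 4)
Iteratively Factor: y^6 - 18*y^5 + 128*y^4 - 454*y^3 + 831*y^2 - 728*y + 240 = (y - 4)*(y^5 - 14*y^4 + 72*y^3 - 166*y^2 + 167*y - 60) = (y - 5)*(y - 4)*(y^4 - 9*y^3 + 27*y^2 - 31*y + 12) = (y - 5)*(y - 4)*(y - 3)*(y^3 - 6*y^2 + 9*y - 4) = (y - 5)*(y - 4)*(y - 3)*(y - 1)*(y^2 - 5*y + 4) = (y - 5)*(y - 4)*(y - 3)*(y - 1)^2*(y - 4)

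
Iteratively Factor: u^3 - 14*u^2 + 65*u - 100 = (u - 5)*(u^2 - 9*u + 20) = (u - 5)^2*(u - 4)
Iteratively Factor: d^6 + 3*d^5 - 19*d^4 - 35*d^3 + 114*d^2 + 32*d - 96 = (d + 4)*(d^5 - d^4 - 15*d^3 + 25*d^2 + 14*d - 24) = (d - 3)*(d + 4)*(d^4 + 2*d^3 - 9*d^2 - 2*d + 8) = (d - 3)*(d - 2)*(d + 4)*(d^3 + 4*d^2 - d - 4) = (d - 3)*(d - 2)*(d + 1)*(d + 4)*(d^2 + 3*d - 4) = (d - 3)*(d - 2)*(d + 1)*(d + 4)^2*(d - 1)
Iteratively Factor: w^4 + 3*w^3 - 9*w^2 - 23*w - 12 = (w + 1)*(w^3 + 2*w^2 - 11*w - 12) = (w - 3)*(w + 1)*(w^2 + 5*w + 4) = (w - 3)*(w + 1)*(w + 4)*(w + 1)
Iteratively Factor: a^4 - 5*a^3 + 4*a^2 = (a - 1)*(a^3 - 4*a^2) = (a - 4)*(a - 1)*(a^2) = a*(a - 4)*(a - 1)*(a)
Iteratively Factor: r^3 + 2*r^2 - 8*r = (r - 2)*(r^2 + 4*r) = r*(r - 2)*(r + 4)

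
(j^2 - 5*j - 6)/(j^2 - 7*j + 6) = (j + 1)/(j - 1)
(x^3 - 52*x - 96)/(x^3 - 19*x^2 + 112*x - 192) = (x^2 + 8*x + 12)/(x^2 - 11*x + 24)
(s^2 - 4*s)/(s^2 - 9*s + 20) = s/(s - 5)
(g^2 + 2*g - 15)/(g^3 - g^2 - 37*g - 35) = (g - 3)/(g^2 - 6*g - 7)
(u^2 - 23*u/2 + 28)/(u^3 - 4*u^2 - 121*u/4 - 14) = 2*(2*u - 7)/(4*u^2 + 16*u + 7)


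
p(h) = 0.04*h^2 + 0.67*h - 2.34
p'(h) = 0.08*h + 0.67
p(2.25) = -0.63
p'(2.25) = 0.85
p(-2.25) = -3.64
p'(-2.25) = 0.49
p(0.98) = -1.64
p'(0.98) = 0.75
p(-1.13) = -3.05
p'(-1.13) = 0.58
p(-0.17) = -2.45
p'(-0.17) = 0.66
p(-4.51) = -4.55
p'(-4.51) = 0.31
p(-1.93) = -3.48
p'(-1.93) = 0.52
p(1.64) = -1.13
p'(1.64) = 0.80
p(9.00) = 6.93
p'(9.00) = 1.39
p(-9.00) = -5.13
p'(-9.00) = -0.05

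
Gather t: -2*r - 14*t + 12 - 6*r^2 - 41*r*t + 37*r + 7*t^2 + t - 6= -6*r^2 + 35*r + 7*t^2 + t*(-41*r - 13) + 6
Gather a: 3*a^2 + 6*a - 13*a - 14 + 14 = 3*a^2 - 7*a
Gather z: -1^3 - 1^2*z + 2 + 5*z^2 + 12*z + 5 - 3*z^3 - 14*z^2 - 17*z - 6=-3*z^3 - 9*z^2 - 6*z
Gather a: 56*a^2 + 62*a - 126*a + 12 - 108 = 56*a^2 - 64*a - 96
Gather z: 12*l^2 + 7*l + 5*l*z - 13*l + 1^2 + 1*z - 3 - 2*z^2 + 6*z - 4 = 12*l^2 - 6*l - 2*z^2 + z*(5*l + 7) - 6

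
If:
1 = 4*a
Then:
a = 1/4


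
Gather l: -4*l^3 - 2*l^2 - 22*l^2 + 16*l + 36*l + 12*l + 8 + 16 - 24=-4*l^3 - 24*l^2 + 64*l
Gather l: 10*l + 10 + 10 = 10*l + 20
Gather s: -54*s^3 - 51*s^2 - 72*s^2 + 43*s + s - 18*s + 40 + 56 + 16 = -54*s^3 - 123*s^2 + 26*s + 112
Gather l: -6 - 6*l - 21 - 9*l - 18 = -15*l - 45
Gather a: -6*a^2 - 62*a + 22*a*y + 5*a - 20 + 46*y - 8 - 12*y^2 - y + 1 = -6*a^2 + a*(22*y - 57) - 12*y^2 + 45*y - 27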